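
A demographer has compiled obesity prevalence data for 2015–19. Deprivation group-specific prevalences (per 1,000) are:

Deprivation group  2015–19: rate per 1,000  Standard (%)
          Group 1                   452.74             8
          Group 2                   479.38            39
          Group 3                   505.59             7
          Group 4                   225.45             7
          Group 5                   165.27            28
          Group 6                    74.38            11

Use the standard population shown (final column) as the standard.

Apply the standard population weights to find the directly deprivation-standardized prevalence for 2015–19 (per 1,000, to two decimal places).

Standard weights: 0.08, 0.39, 0.07, 0.07, 0.28, 0.11.
Standardized rate: 0.0800×452.74 + 0.3900×479.38 + 0.0700×505.59 + 0.0700×225.45 + 0.2800×165.27 + 0.1100×74.38 = 328.8076 per 1,000.

328.81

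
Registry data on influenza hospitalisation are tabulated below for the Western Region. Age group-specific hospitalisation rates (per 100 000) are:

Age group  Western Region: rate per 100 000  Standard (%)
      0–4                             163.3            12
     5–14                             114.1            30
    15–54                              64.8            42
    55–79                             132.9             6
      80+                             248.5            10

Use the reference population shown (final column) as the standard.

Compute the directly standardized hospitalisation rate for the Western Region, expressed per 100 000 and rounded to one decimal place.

113.9

Standard weights: 0.12, 0.30, 0.42, 0.06, 0.10.
Standardized rate: 0.1200×163.3 + 0.3000×114.1 + 0.4200×64.8 + 0.0600×132.9 + 0.1000×248.5 = 113.8660 per 100 000.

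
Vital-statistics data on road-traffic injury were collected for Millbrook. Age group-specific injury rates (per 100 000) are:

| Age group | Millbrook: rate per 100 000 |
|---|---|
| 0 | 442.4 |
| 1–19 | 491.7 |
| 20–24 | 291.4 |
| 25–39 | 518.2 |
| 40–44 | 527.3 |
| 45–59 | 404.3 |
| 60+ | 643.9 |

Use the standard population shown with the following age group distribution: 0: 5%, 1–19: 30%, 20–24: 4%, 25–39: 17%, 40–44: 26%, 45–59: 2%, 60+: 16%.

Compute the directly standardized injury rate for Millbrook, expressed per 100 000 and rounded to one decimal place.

Standard weights: 0.05, 0.30, 0.04, 0.17, 0.26, 0.02, 0.16.
Standardized rate: 0.0500×442.4 + 0.3000×491.7 + 0.0400×291.4 + 0.1700×518.2 + 0.2600×527.3 + 0.0200×404.3 + 0.1600×643.9 = 517.5880 per 100 000.

517.6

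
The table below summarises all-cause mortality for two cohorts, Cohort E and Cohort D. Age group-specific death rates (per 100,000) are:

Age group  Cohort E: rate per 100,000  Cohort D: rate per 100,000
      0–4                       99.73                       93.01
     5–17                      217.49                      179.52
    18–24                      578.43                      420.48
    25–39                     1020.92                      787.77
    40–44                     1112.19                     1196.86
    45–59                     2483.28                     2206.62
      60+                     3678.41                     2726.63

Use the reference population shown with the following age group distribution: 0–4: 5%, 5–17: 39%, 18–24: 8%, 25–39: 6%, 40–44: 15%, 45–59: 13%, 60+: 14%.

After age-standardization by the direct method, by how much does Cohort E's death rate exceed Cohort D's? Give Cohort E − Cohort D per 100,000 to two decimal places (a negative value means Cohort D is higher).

198.28

Standard weights: 0.05, 0.39, 0.08, 0.06, 0.15, 0.13, 0.14.
Cohort E: 0.0500×99.73 + 0.3900×217.49 + 0.0800×578.43 + 0.0600×1020.92 + 0.1500×1112.19 + 0.1300×2483.28 + 0.1400×3678.41 = 1201.9695 per 100,000.
Cohort D: 0.0500×93.01 + 0.3900×179.52 + 0.0800×420.48 + 0.0600×787.77 + 0.1500×1196.86 + 0.1300×2206.62 + 0.1400×2726.63 = 1003.6857 per 100,000.
Difference = 1201.9695 − 1003.6857 = 198.2838.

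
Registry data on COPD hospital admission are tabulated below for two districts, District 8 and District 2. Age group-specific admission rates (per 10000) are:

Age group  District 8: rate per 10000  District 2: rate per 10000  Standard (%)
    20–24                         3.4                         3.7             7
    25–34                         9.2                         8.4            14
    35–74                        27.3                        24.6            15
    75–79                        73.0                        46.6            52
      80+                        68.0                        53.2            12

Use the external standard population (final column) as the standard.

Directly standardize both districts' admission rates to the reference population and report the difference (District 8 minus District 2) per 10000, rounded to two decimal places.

16.00

Standard weights: 0.07, 0.14, 0.15, 0.52, 0.12.
District 8: 0.0700×3.4 + 0.1400×9.2 + 0.1500×27.3 + 0.5200×73.0 + 0.1200×68.0 = 51.7410 per 10000.
District 2: 0.0700×3.7 + 0.1400×8.4 + 0.1500×24.6 + 0.5200×46.6 + 0.1200×53.2 = 35.7410 per 10000.
Difference = 51.7410 − 35.7410 = 16.0000.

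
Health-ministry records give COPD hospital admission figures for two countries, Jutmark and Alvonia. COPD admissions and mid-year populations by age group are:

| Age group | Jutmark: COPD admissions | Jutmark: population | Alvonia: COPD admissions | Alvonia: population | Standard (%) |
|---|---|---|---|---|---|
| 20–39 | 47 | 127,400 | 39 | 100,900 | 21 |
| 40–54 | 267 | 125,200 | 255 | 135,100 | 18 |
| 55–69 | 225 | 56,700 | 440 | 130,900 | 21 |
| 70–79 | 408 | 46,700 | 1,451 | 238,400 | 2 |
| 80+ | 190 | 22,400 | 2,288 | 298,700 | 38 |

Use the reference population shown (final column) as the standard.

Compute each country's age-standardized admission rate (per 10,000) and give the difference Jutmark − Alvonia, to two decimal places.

5.33

Age-specific rates per 10,000 for Jutmark: 3.69, 21.33, 39.68, 87.37, 84.82.
For Alvonia: 3.87, 18.87, 33.61, 60.86, 76.60.
Standard weights: 0.21, 0.18, 0.21, 0.02, 0.38.
Jutmark: 0.2100×3.69 + 0.1800×21.33 + 0.2100×39.68 + 0.0200×87.37 + 0.3800×84.82 = 46.9262 per 10,000.
Alvonia: 0.2100×3.87 + 0.1800×18.87 + 0.2100×33.61 + 0.0200×60.86 + 0.3800×76.60 = 41.5927 per 10,000.
Difference = 46.9262 − 41.5927 = 5.3334.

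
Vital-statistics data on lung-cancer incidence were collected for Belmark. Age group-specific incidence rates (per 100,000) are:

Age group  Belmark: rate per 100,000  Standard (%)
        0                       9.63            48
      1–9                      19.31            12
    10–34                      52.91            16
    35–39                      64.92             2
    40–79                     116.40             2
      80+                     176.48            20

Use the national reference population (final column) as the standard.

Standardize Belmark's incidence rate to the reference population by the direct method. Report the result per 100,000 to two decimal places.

Standard weights: 0.48, 0.12, 0.16, 0.02, 0.02, 0.20.
Standardized rate: 0.4800×9.63 + 0.1200×19.31 + 0.1600×52.91 + 0.0200×64.92 + 0.0200×116.40 + 0.2000×176.48 = 54.3276 per 100,000.

54.33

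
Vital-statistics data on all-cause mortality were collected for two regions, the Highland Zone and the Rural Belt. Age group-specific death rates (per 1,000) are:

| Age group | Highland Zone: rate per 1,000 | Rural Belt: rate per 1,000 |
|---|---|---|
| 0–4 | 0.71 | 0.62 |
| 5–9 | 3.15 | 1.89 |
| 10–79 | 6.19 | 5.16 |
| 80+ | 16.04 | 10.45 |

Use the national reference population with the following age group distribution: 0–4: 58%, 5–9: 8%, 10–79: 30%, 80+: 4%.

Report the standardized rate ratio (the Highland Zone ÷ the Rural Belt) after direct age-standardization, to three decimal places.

1.277

Standard weights: 0.58, 0.08, 0.30, 0.04.
The Highland Zone: 0.5800×0.71 + 0.0800×3.15 + 0.3000×6.19 + 0.0400×16.04 = 3.1624 per 1,000.
The Rural Belt: 0.5800×0.62 + 0.0800×1.89 + 0.3000×5.16 + 0.0400×10.45 = 2.4768 per 1,000.
Ratio = 3.1624 ÷ 2.4768 = 1.27681.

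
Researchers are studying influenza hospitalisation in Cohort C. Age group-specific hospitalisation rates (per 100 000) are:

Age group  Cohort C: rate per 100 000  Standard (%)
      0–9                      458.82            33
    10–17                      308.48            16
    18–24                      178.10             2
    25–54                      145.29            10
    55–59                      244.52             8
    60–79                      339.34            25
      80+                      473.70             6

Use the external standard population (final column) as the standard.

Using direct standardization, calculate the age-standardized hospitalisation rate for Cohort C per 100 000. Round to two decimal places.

351.68

Standard weights: 0.33, 0.16, 0.02, 0.10, 0.08, 0.25, 0.06.
Standardized rate: 0.3300×458.82 + 0.1600×308.48 + 0.0200×178.10 + 0.1000×145.29 + 0.0800×244.52 + 0.2500×339.34 + 0.0600×473.70 = 351.6770 per 100 000.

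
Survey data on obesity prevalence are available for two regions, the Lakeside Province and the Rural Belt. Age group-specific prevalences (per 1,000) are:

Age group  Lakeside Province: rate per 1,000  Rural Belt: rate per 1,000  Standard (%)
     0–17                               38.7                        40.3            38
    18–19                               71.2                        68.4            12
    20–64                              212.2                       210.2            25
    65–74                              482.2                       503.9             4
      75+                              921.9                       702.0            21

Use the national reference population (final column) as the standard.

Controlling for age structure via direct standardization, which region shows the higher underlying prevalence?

Lakeside Province

Standard weights: 0.38, 0.12, 0.25, 0.04, 0.21.
The Lakeside Province: 0.3800×38.7 + 0.1200×71.2 + 0.2500×212.2 + 0.0400×482.2 + 0.2100×921.9 = 289.1870 per 1,000.
The Rural Belt: 0.3800×40.3 + 0.1200×68.4 + 0.2500×210.2 + 0.0400×503.9 + 0.2100×702.0 = 243.6480 per 1,000.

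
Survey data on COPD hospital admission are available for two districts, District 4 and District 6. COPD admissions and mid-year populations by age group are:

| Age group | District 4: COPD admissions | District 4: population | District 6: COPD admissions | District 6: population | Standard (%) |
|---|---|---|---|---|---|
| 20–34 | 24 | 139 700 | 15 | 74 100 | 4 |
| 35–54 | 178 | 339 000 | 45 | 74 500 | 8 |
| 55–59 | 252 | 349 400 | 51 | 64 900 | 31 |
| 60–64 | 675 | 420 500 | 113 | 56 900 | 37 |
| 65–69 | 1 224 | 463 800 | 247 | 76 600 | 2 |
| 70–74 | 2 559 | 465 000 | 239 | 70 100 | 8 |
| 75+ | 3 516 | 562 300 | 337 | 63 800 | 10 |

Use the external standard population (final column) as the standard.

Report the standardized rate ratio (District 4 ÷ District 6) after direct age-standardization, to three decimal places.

1.044

Age-specific rates per 10 000 for District 4: 1.72, 5.25, 7.21, 16.05, 26.39, 55.03, 62.53.
For District 6: 2.02, 6.04, 7.86, 19.86, 32.25, 34.09, 52.82.
Standard weights: 0.04, 0.08, 0.31, 0.37, 0.02, 0.08, 0.10.
District 4: 0.0400×1.72 + 0.0800×5.25 + 0.3100×7.21 + 0.3700×16.05 + 0.0200×26.39 + 0.0800×55.03 + 0.1000×62.53 = 19.8473 per 10 000.
District 6: 0.0400×2.02 + 0.0800×6.04 + 0.3100×7.86 + 0.3700×19.86 + 0.0200×32.25 + 0.0800×34.09 + 0.1000×52.82 = 19.0028 per 10 000.
Ratio = 19.8473 ÷ 19.0028 = 1.04444.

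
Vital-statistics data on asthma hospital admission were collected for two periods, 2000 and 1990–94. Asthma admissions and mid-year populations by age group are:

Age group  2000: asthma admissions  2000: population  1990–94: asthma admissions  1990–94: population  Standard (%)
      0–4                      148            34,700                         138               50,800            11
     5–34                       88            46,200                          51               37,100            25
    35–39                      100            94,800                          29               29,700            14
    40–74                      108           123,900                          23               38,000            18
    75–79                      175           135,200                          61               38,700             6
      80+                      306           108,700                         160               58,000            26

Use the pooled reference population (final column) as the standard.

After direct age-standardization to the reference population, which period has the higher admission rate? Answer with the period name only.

2000

Age-specific rates per 10,000 for 2000: 42.65, 19.05, 10.55, 8.72, 12.94, 28.15.
For 1990–94: 27.17, 13.75, 9.76, 6.05, 15.76, 27.59.
Standard weights: 0.11, 0.25, 0.14, 0.18, 0.06, 0.26.
2000: 0.1100×42.65 + 0.2500×19.05 + 0.1400×10.55 + 0.1800×8.72 + 0.0600×12.94 + 0.2600×28.15 = 20.5952 per 10,000.
1990–94: 0.1100×27.17 + 0.2500×13.75 + 0.1400×9.76 + 0.1800×6.05 + 0.0600×15.76 + 0.2600×27.59 = 16.9995 per 10,000.
The crude rates (17.02 vs 18.31) would put 1990–94 higher, but that reflects its age composition; once standardized to a common age structure, 2000 has the higher underlying rate.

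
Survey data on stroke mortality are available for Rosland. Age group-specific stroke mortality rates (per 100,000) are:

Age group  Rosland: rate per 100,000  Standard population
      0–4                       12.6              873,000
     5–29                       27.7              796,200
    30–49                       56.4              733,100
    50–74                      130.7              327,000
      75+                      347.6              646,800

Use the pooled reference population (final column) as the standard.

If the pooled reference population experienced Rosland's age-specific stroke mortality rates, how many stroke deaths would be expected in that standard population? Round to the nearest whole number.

3420

Expected stroke deaths = Σ (standard pop × age-specific rate ÷ 100,000)
= 873,000×12.6/100,000 + 796,200×27.7/100,000 + 733,100×56.4/100,000 + 327,000×130.7/100,000 + 646,800×347.6/100,000
= 110.00 + 220.55 + 413.47 + 427.39 + 2248.28 = 3419.68.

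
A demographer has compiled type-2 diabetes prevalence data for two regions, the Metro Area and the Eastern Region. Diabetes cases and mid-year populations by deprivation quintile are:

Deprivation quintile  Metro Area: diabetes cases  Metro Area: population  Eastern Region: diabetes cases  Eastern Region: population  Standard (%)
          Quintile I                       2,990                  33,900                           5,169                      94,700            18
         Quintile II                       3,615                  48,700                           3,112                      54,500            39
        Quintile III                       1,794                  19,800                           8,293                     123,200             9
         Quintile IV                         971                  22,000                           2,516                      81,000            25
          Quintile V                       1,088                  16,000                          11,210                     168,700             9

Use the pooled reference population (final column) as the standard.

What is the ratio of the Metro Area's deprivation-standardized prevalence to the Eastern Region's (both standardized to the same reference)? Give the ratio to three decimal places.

1.351

Deprivation-specific rates per 1,000 for the Metro Area: 88.201, 74.230, 90.606, 44.136, 68.000.
For the Eastern Region: 54.583, 57.101, 67.313, 31.062, 66.449.
Standard weights: 0.18, 0.39, 0.09, 0.25, 0.09.
The Metro Area: 0.1800×88.201 + 0.3900×74.230 + 0.0900×90.606 + 0.2500×44.136 + 0.0900×68.000 = 70.1344 per 1,000.
The Eastern Region: 0.1800×54.583 + 0.3900×57.101 + 0.0900×67.313 + 0.2500×31.062 + 0.0900×66.449 = 51.8983 per 1,000.
Ratio = 70.1344 ÷ 51.8983 = 1.35138.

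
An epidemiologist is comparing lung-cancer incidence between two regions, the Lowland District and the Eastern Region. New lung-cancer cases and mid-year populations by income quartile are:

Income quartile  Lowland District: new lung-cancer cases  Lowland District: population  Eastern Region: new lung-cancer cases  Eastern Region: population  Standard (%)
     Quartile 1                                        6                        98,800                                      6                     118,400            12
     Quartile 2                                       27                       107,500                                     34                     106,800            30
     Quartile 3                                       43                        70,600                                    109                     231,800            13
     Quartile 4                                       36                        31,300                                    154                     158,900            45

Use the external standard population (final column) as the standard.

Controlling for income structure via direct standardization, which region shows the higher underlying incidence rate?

Lowland District

Income-specific rates per 100,000 for the Lowland District: 6.07, 25.12, 60.91, 115.02.
For the Eastern Region: 5.07, 31.84, 47.02, 96.92.
Standard weights: 0.12, 0.30, 0.13, 0.45.
The Lowland District: 0.1200×6.07 + 0.3000×25.12 + 0.1300×60.91 + 0.4500×115.02 = 67.9387 per 100,000.
The Eastern Region: 0.1200×5.07 + 0.3000×31.84 + 0.1300×47.02 + 0.4500×96.92 = 59.8840 per 100,000.
The crude rates (36.34 vs 49.20) would put the Eastern Region higher, but that reflects its income composition; once standardized to a common income structure, the Lowland District has the higher underlying rate.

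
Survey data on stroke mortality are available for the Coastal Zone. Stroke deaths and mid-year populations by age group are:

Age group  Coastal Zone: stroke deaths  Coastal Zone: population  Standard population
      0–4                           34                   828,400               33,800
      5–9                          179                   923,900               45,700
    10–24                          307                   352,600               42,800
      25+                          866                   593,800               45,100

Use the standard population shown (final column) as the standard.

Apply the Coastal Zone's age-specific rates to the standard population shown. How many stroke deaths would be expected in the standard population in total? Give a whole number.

Age-specific rates per 100,000 for the Coastal Zone: 4.10, 19.37, 87.07, 145.84.
Expected stroke deaths = Σ (standard pop × age-specific rate ÷ 100,000)
= 33,800×4.10/100,000 + 45,700×19.37/100,000 + 42,800×87.07/100,000 + 45,100×145.84/100,000
= 1.39 + 8.85 + 37.26 + 65.77 = 113.28.

113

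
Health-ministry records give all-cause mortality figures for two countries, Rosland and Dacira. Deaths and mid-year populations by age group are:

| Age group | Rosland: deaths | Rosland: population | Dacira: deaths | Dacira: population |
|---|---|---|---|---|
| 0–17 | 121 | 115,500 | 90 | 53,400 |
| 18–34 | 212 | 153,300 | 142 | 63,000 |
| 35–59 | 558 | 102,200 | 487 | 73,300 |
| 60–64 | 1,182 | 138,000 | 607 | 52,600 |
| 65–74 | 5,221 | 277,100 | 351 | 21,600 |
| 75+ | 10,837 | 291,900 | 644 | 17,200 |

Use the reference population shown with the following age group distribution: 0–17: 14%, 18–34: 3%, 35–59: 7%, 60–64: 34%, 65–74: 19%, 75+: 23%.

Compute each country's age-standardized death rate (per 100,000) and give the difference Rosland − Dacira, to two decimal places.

Age-specific rates per 100,000 for Rosland: 104.76, 138.29, 545.99, 856.52, 1884.16, 3712.57.
For Dacira: 168.54, 225.40, 664.39, 1153.99, 1625.00, 3744.19.
Standard weights: 0.14, 0.03, 0.07, 0.34, 0.19, 0.23.
Rosland: 0.1400×104.76 + 0.0300×138.29 + 0.0700×545.99 + 0.3400×856.52 + 0.1900×1884.16 + 0.2300×3712.57 = 1560.1336 per 100,000.
Dacira: 0.1400×168.54 + 0.0300×225.40 + 0.0700×664.39 + 0.3400×1153.99 + 0.1900×1625.00 + 0.2300×3744.19 = 1639.1351 per 100,000.
Difference = 1560.1336 − 1639.1351 = -79.0015.

-79.00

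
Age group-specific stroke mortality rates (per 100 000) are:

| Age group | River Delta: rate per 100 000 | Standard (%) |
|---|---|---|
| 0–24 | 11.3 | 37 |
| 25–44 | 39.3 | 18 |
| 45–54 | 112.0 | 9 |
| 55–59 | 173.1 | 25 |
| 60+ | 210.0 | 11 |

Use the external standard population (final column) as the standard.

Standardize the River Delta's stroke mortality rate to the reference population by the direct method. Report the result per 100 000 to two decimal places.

87.71

Standard weights: 0.37, 0.18, 0.09, 0.25, 0.11.
Standardized rate: 0.3700×11.3 + 0.1800×39.3 + 0.0900×112.0 + 0.2500×173.1 + 0.1100×210.0 = 87.7100 per 100 000.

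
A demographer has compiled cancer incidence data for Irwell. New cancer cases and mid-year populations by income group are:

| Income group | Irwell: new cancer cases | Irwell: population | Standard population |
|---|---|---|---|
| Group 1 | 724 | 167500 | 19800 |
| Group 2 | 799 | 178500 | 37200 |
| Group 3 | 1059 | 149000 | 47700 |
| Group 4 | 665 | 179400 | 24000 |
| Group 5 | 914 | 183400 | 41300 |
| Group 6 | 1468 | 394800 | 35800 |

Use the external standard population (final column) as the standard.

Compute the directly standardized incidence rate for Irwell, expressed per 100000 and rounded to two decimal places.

495.15

Income-specific rates per 100000 for Irwell: 432.24, 447.62, 710.74, 370.68, 498.36, 371.83.
Standard total = 205800; weights = 0.0962, 0.1808, 0.2318, 0.1166, 0.2007, 0.1740.
Standardized rate: 0.0962×432.24 + 0.1808×447.62 + 0.2318×710.74 + 0.1166×370.68 + 0.2007×498.36 + 0.1740×371.83 = 495.1525 per 100000.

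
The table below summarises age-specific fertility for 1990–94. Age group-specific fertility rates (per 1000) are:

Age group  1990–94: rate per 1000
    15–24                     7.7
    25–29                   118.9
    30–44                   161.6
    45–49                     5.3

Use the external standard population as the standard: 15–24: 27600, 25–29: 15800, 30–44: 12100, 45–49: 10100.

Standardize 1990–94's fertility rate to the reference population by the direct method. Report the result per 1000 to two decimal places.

62.50

Standard total = 65600; weights = 0.4207, 0.2409, 0.1845, 0.1540.
Standardized rate: 0.4207×7.7 + 0.2409×118.9 + 0.1845×161.6 + 0.1540×5.3 = 62.5005 per 1000.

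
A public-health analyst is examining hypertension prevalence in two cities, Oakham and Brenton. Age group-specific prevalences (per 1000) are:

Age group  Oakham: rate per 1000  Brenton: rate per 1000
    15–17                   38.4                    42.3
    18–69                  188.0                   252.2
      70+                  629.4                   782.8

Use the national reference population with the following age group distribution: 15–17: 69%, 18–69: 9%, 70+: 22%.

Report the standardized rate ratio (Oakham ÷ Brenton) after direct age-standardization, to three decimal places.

0.812

Standard weights: 0.69, 0.09, 0.22.
Oakham: 0.6900×38.4 + 0.0900×188.0 + 0.2200×629.4 = 181.8840 per 1000.
Brenton: 0.6900×42.3 + 0.0900×252.2 + 0.2200×782.8 = 224.1010 per 1000.
Ratio = 181.8840 ÷ 224.1010 = 0.81162.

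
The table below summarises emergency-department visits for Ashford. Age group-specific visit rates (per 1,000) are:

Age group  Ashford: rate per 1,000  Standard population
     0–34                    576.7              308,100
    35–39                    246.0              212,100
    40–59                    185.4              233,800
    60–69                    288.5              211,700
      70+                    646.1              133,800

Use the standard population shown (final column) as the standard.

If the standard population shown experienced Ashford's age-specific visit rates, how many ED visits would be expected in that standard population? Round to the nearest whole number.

Expected ED visits = Σ (standard pop × age-specific rate ÷ 1,000)
= 308,100×576.7/1,000 + 212,100×246.0/1,000 + 233,800×185.4/1,000 + 211,700×288.5/1,000 + 133,800×646.1/1,000
= 177681.27 + 52176.60 + 43346.52 + 61075.45 + 86448.18 = 420728.02.

420728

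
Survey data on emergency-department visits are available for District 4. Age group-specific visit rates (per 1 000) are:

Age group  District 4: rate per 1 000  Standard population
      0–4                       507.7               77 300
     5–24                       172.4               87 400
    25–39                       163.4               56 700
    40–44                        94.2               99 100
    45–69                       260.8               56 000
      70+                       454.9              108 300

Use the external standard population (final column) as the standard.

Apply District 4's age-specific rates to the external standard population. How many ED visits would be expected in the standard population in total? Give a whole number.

136783

Expected ED visits = Σ (standard pop × age-specific rate ÷ 1 000)
= 77 300×507.7/1 000 + 87 400×172.4/1 000 + 56 700×163.4/1 000 + 99 100×94.2/1 000 + 56 000×260.8/1 000 + 108 300×454.9/1 000
= 39245.21 + 15067.76 + 9264.78 + 9335.22 + 14604.80 + 49265.67 = 136783.44.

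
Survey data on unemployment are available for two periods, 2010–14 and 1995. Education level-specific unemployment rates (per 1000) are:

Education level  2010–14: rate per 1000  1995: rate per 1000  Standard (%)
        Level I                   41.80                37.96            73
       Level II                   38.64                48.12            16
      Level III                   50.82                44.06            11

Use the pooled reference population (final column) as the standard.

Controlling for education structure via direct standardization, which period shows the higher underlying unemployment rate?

2010–14

Standard weights: 0.73, 0.16, 0.11.
2010–14: 0.7300×41.80 + 0.1600×38.64 + 0.1100×50.82 = 42.2866 per 1000.
1995: 0.7300×37.96 + 0.1600×48.12 + 0.1100×44.06 = 40.2566 per 1000.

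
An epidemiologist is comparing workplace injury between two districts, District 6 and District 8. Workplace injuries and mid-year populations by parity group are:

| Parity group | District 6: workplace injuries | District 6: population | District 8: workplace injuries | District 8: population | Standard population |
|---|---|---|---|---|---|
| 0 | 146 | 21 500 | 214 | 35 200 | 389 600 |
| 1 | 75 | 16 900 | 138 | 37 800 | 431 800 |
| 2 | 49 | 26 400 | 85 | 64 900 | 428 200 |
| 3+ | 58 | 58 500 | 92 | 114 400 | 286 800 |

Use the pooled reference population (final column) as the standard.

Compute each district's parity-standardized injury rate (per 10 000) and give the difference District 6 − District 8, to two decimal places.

Parity-specific rates per 10 000 for District 6: 67.91, 44.38, 18.56, 9.91.
For District 8: 60.80, 36.51, 13.10, 8.04.
Standard total = 1 536 400; weights = 0.2536, 0.2810, 0.2787, 0.1867.
District 6: 0.2536×67.91 + 0.2810×44.38 + 0.2787×18.56 + 0.1867×9.91 = 36.7160 per 10 000.
District 8: 0.2536×60.80 + 0.2810×36.51 + 0.2787×13.10 + 0.1867×8.04 = 30.8283 per 10 000.
Difference = 36.7160 − 30.8283 = 5.8876.

5.89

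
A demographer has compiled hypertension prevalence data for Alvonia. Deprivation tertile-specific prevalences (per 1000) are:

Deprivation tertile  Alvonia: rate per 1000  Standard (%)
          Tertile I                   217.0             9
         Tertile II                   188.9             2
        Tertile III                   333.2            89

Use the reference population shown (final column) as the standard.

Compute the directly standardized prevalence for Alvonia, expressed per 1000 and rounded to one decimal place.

319.9

Standard weights: 0.09, 0.02, 0.89.
Standardized rate: 0.0900×217.0 + 0.0200×188.9 + 0.8900×333.2 = 319.8560 per 1000.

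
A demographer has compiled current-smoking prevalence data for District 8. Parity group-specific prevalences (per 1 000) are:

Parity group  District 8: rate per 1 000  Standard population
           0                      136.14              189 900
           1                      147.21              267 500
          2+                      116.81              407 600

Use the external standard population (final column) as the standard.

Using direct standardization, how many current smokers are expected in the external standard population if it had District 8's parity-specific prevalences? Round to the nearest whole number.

112843

Expected current smokers = Σ (standard pop × parity-specific rate ÷ 1 000)
= 189 900×136.14/1 000 + 267 500×147.21/1 000 + 407 600×116.81/1 000
= 25852.99 + 39378.68 + 47611.76 = 112843.42.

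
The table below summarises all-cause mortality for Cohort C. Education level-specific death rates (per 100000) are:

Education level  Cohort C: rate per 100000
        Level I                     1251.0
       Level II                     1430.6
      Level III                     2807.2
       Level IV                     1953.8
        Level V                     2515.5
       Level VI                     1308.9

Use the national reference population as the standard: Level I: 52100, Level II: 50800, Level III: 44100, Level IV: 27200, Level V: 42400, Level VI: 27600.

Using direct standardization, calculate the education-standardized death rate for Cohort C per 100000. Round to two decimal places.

1873.77

Standard total = 244200; weights = 0.2133, 0.2080, 0.1806, 0.1114, 0.1736, 0.1130.
Standardized rate: 0.2133×1251.0 + 0.2080×1430.6 + 0.1806×2807.2 + 0.1114×1953.8 + 0.1736×2515.5 + 0.1130×1308.9 = 1873.7727 per 100000.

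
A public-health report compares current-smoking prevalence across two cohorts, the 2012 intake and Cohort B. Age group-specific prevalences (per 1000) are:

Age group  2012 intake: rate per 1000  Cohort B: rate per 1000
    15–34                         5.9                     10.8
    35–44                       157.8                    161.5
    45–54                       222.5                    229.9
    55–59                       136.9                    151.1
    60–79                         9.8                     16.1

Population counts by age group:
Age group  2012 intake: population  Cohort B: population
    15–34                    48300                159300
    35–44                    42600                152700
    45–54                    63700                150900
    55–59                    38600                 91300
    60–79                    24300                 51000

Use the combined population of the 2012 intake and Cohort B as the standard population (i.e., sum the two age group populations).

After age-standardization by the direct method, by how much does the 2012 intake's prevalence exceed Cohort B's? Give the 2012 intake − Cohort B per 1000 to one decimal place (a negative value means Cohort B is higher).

-6.9

Combined standard total = 822700; weights = 0.2523, 0.2374, 0.2608, 0.1579, 0.0915.
The 2012 intake: 0.2523×5.9 + 0.2374×157.8 + 0.2608×222.5 + 0.1579×136.9 + 0.0915×9.8 = 119.5003 per 1000.
Cohort B: 0.2523×10.8 + 0.2374×161.5 + 0.2608×229.9 + 0.1579×151.1 + 0.0915×16.1 = 126.3642 per 1000.
Difference = 119.5003 − 126.3642 = -6.8638.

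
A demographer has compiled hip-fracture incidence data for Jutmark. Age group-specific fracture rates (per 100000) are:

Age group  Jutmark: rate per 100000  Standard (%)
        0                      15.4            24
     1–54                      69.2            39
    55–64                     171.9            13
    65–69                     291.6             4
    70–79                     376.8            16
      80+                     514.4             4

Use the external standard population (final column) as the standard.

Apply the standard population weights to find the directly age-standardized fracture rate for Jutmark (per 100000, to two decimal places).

145.56

Standard weights: 0.24, 0.39, 0.13, 0.04, 0.16, 0.04.
Standardized rate: 0.2400×15.4 + 0.3900×69.2 + 0.1300×171.9 + 0.0400×291.6 + 0.1600×376.8 + 0.0400×514.4 = 145.5590 per 100000.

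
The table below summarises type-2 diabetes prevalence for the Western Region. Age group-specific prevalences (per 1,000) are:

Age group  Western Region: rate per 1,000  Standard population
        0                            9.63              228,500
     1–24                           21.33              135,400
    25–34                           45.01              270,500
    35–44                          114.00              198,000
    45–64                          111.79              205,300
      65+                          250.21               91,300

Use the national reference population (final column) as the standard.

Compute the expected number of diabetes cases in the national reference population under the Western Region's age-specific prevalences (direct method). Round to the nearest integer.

Expected diabetes cases = Σ (standard pop × age-specific rate ÷ 1,000)
= 228,500×9.63/1,000 + 135,400×21.33/1,000 + 270,500×45.01/1,000 + 198,000×114.00/1,000 + 205,300×111.79/1,000 + 91,300×250.21/1,000
= 2200.45 + 2888.08 + 12175.20 + 22572.00 + 22950.49 + 22844.17 = 85630.40.

85630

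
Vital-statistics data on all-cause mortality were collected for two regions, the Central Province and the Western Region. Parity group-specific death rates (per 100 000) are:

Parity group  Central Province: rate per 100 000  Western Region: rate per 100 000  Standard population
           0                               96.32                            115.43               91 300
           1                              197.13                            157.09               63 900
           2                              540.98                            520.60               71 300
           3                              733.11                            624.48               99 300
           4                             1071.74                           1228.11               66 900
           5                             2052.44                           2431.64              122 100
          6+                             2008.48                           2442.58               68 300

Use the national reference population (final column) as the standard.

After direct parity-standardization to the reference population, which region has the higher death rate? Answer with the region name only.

Western Region

Standard total = 583 100; weights = 0.1566, 0.1096, 0.1223, 0.1703, 0.1147, 0.2094, 0.1171.
The Central Province: 0.1566×96.32 + 0.1096×197.13 + 0.1223×540.98 + 0.1703×733.11 + 0.1147×1071.74 + 0.2094×2052.44 + 0.1171×2008.48 = 1015.6780 per 100 000.
The Western Region: 0.1566×115.43 + 0.1096×157.09 + 0.1223×520.60 + 0.1703×624.48 + 0.1147×1228.11 + 0.2094×2431.64 + 0.1171×2442.58 = 1141.4825 per 100 000.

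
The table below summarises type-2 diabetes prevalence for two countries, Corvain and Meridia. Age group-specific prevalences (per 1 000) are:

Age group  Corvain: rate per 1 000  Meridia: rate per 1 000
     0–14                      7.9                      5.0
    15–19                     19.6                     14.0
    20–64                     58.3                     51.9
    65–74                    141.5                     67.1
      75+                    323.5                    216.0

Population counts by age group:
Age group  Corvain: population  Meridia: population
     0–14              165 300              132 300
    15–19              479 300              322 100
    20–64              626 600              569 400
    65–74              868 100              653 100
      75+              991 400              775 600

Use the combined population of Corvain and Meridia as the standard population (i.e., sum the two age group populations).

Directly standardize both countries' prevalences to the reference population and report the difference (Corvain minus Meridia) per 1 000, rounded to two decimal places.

56.62

Combined standard total = 5 583 200; weights = 0.0533, 0.1435, 0.2142, 0.2725, 0.3165.
Corvain: 0.0533×7.9 + 0.1435×19.6 + 0.2142×58.3 + 0.2725×141.5 + 0.3165×323.5 = 156.6592 per 1 000.
Meridia: 0.0533×5.0 + 0.1435×14.0 + 0.2142×51.9 + 0.2725×67.1 + 0.3165×216.0 = 100.0366 per 1 000.
Difference = 156.6592 − 100.0366 = 56.6226.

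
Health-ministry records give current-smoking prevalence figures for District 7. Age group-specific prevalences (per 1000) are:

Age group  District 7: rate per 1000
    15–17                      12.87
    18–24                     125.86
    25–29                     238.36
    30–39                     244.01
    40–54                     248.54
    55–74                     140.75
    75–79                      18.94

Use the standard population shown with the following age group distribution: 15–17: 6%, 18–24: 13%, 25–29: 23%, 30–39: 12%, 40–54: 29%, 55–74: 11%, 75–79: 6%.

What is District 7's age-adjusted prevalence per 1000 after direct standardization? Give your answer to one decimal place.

Standard weights: 0.06, 0.13, 0.23, 0.12, 0.29, 0.11, 0.06.
Standardized rate: 0.0600×12.87 + 0.1300×125.86 + 0.2300×238.36 + 0.1200×244.01 + 0.2900×248.54 + 0.1100×140.75 + 0.0600×18.94 = 189.9335 per 1000.

189.9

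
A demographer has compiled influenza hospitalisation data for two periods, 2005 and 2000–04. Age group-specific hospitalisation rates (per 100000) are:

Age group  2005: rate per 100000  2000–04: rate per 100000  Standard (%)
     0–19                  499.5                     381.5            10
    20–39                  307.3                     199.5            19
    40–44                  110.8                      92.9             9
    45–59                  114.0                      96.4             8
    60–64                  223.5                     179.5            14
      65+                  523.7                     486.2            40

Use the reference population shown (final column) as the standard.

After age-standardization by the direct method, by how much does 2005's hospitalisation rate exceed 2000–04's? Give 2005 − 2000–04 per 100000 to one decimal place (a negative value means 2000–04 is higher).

Standard weights: 0.10, 0.19, 0.09, 0.08, 0.14, 0.40.
2005: 0.1000×499.5 + 0.1900×307.3 + 0.0900×110.8 + 0.0800×114.0 + 0.1400×223.5 + 0.4000×523.7 = 368.1990 per 100000.
2000–04: 0.1000×381.5 + 0.1900×199.5 + 0.0900×92.9 + 0.0800×96.4 + 0.1400×179.5 + 0.4000×486.2 = 311.7380 per 100000.
Difference = 368.1990 − 311.7380 = 56.4610.

56.5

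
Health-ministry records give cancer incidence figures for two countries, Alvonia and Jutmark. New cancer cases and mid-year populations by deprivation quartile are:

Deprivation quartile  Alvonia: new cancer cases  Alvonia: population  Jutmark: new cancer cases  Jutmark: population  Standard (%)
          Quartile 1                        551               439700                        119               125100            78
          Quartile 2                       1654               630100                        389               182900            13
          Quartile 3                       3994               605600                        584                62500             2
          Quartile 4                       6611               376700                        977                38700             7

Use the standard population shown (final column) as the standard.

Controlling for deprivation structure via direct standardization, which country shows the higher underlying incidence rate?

Deprivation-specific rates per 100000 for Alvonia: 125.31, 262.50, 659.51, 1754.98.
For Jutmark: 95.12, 212.68, 934.40, 2524.55.
Standard weights: 0.78, 0.13, 0.02, 0.07.
Alvonia: 0.7800×125.31 + 0.1300×262.50 + 0.0200×659.51 + 0.0700×1754.98 = 267.9073 per 100000.
Jutmark: 0.7800×95.12 + 0.1300×212.68 + 0.0200×934.40 + 0.0700×2524.55 = 297.2520 per 100000.
The crude rates (624.24 vs 505.62) would put Alvonia higher, but that reflects its deprivation composition; once standardized to a common deprivation structure, Jutmark has the higher underlying rate.

Jutmark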